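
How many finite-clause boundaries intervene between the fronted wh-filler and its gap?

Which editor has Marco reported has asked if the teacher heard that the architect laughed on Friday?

1

"which editor" is extracted from the subject of "asked".
Boundaries crossed, outermost first: [Ø] — 1 in total.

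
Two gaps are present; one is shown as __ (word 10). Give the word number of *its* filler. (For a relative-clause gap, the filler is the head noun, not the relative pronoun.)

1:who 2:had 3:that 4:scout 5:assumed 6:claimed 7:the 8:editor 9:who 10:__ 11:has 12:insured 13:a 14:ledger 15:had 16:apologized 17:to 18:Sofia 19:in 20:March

The marked gap is inside the relative clause, the subject of "insured".
Its filler is the head noun "editor" (via "who"), at word 8.
(The other dependency links word 1 to a gap after word 5.)

8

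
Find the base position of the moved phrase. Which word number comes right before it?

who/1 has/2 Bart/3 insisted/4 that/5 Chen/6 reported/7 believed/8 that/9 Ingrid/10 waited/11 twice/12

The displaced element is "who" (word 1).
It is linked across 2 clause boundaries (that → Ø).
It functions as the subject of "believed", so the gap sits immediately after word 7 ("reported").
Base order: Bart has insisted that Chen reported that who believed that Ingrid waited twice.

7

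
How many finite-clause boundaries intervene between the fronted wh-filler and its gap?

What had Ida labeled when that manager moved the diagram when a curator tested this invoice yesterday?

0

"what" originates inside the matrix clause — no clause boundary is crossed.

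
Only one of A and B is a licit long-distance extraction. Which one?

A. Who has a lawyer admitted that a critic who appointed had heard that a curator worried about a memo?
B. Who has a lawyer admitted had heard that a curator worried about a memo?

B

In A, the wh-phrase is extracted from inside a complex-NP island (relative clause) (introduced by "who"), which blocks movement.
In B, the extraction path crosses only that-complement boundaries, which are transparent.
So B is grammatical.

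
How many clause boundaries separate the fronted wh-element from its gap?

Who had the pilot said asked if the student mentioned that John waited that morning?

1

"who" is extracted from the subject of "asked".
Boundaries crossed, outermost first: [Ø] — 1 in total.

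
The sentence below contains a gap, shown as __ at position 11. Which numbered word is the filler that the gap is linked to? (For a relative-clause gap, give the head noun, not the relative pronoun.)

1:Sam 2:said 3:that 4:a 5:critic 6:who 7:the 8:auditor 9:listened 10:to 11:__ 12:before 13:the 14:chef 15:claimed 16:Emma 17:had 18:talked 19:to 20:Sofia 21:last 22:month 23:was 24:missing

The gap at 11 is the prepositional object of "listened", inside a relative clause.
The relative pronoun is "who" (word 6); it is bound by the head noun immediately before it.
Its filler is the head noun "critic", at word 5.

5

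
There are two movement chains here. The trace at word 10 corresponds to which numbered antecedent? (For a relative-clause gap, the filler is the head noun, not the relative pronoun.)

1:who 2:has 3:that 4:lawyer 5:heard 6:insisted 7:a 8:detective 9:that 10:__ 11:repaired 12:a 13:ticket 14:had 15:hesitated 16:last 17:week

The marked gap is inside the relative clause, the subject of "repaired".
Its filler is the head noun "detective" (via "that"), at word 8.
(The other dependency links word 1 to a gap after word 5.)

8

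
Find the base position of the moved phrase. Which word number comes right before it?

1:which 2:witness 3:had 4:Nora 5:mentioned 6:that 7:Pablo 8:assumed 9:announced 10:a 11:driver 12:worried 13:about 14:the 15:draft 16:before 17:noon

The displaced element is "which witness" (word 2).
It is linked across 2 clause boundaries (that → Ø).
It functions as the subject of "announced", so the gap sits immediately after word 8 ("assumed").
Base order: Nora had mentioned that Pablo assumed which witness announced a driver worried about the draft before noon.

8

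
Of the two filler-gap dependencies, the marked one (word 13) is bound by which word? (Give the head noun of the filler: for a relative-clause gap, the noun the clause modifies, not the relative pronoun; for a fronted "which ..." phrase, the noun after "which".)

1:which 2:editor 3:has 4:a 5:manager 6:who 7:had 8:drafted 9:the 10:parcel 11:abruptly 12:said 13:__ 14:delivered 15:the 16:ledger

2

The marked gap is the subject of "delivered".
Its filler is the fronted wh-phrase "which editor", at word 2.
(The other dependency links word 5 to a gap after word 6.)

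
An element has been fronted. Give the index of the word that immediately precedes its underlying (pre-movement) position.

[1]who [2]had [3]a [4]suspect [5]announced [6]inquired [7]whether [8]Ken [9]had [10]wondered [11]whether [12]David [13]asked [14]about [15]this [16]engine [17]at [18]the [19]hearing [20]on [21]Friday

The displaced element is "who" (word 1).
It is linked across 1 clause boundary (Ø).
It functions as the subject of "inquired", so the gap sits immediately after word 5 ("announced").
Base order: A suspect had announced that who inquired whether Ken had wondered whether David asked about this engine at the hearing on Friday.

5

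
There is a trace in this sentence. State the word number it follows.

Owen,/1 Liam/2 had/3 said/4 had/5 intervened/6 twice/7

4

The displaced element is "Owen" (word 1).
It is linked across 1 clause boundary (Ø).
It functions as the subject of "intervened", so the gap sits immediately after word 4 ("said").
Base order: Liam had said that Owen had intervened twice.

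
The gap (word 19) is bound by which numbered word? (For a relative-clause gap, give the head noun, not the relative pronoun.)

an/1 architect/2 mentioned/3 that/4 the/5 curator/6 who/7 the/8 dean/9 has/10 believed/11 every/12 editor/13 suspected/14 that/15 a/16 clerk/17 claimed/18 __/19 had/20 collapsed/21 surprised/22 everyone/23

6

The gap at 19 is the subject of "collapsed", inside a relative clause.
The relative pronoun is "who" (word 7); it is bound by the head noun immediately before it.
Its filler is the head noun "curator", at word 6.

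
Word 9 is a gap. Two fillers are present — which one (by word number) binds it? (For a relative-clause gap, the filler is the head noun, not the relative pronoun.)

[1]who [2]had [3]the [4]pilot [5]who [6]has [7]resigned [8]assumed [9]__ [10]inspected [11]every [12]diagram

1

The marked gap is the subject of "inspected".
Its filler is the fronted wh-phrase "who", at word 1.
(The other dependency links word 4 to a gap after word 5.)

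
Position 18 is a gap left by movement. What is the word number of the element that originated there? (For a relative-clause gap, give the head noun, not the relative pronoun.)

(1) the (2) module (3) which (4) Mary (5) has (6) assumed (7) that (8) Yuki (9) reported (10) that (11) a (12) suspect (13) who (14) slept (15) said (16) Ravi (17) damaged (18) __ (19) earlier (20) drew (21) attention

The gap at 18 is the object of "damaged", inside a relative clause.
The relative pronoun is "which" (word 3); it is bound by the head noun immediately before it.
Its filler is the head noun "module", at word 2.

2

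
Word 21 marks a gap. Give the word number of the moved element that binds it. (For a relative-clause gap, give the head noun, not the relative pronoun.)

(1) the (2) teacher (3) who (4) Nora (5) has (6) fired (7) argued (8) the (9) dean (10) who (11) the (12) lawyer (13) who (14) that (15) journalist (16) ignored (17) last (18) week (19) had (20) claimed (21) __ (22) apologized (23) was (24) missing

The gap at 21 is the subject of "apologized", inside a relative clause.
The relative pronoun is "who" (word 10); it is bound by the head noun immediately before it.
Its filler is the head noun "dean", at word 9.

9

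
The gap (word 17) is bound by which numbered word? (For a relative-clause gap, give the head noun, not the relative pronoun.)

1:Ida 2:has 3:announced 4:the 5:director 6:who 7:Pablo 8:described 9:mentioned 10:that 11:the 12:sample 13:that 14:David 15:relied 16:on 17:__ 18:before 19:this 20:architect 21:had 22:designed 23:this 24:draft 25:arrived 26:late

12

The gap at 17 is the prepositional object of "relied", inside a relative clause.
The relative pronoun is "that" (word 13); it is bound by the head noun immediately before it.
Its filler is the head noun "sample", at word 12.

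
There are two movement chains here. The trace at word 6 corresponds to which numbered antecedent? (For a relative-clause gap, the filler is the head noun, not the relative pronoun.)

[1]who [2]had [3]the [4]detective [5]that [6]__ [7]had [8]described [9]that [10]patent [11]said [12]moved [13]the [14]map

The marked gap is inside the relative clause, the subject of "described".
Its filler is the head noun "detective" (via "that"), at word 4.
(The other dependency links word 1 to a gap after word 11.)

4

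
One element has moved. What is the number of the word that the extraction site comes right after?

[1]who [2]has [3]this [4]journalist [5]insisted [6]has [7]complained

5

The displaced element is "who" (word 1).
It is linked across 1 clause boundary (Ø).
It functions as the subject of "complained", so the gap sits immediately after word 5 ("insisted").
Base order: This journalist has insisted that who has complained.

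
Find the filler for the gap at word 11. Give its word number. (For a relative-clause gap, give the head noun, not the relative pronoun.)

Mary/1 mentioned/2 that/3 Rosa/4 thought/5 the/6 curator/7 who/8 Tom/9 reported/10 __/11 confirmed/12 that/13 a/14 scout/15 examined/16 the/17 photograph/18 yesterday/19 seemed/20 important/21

7

The gap at 11 is the subject of "confirmed", inside a relative clause.
The relative pronoun is "who" (word 8); it is bound by the head noun immediately before it.
Its filler is the head noun "curator", at word 7.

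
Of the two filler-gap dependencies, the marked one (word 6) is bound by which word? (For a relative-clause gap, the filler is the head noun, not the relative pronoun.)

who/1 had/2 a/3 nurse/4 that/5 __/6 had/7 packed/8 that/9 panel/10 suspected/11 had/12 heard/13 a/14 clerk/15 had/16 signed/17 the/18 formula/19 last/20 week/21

4

The marked gap is inside the relative clause, the subject of "packed".
Its filler is the head noun "nurse" (via "that"), at word 4.
(The other dependency links word 1 to a gap after word 11.)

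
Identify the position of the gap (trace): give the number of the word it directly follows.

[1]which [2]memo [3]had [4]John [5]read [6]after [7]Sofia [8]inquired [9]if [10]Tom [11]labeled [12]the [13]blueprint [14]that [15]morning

5

The displaced element is "which memo" (word 2).
It functions as the direct object of "read", so the gap sits immediately after word 5 ("read").
Base order: John had read which memo after Sofia inquired if Tom labeled the blueprint that morning.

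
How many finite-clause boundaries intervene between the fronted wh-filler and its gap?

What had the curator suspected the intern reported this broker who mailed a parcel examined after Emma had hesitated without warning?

2

"what" is extracted from the object of "examined".
Boundaries crossed, outermost first: [Ø], [Ø] — 2 in total.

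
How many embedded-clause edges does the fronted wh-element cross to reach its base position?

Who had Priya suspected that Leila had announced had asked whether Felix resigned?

"who" is extracted from the subject of "asked".
Boundaries crossed, outermost first: [that], [Ø] — 2 in total.

2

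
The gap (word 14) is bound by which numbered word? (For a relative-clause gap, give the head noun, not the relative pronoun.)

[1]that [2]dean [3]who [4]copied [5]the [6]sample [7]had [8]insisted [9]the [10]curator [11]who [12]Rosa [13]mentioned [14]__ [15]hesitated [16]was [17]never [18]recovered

The gap at 14 is the subject of "hesitated", inside a relative clause.
The relative pronoun is "who" (word 11); it is bound by the head noun immediately before it.
Its filler is the head noun "curator", at word 10.

10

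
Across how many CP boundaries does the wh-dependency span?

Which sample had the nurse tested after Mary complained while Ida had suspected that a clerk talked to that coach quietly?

0

"which sample" originates inside the matrix clause — no clause boundary is crossed.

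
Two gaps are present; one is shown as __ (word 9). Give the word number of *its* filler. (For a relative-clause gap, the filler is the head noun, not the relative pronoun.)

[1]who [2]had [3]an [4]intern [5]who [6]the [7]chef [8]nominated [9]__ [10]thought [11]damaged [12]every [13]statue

4

The marked gap is inside the relative clause, the direct object of "nominated".
Its filler is the head noun "intern" (via "who"), at word 4.
(The other dependency links word 1 to a gap after word 10.)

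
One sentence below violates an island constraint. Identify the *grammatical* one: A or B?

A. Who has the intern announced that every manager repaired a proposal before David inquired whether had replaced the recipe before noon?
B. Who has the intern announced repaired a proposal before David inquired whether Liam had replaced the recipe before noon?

In A, the wh-phrase is extracted from inside an adjunct island (introduced by "before"), which blocks movement.
In B, the extraction path crosses only that-complement boundaries, which are transparent.
So B is grammatical.

B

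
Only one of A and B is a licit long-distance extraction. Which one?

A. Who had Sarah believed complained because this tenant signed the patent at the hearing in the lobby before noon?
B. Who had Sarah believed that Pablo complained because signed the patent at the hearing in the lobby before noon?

A

In B, the wh-phrase is extracted from inside an adjunct island (introduced by "because"), which blocks movement.
In A, the extraction path crosses only that-complement boundaries, which are transparent.
So A is grammatical.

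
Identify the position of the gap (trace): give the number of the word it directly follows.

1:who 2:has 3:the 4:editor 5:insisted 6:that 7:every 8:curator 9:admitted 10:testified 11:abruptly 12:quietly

9

The displaced element is "who" (word 1).
It is linked across 2 clause boundaries (that → Ø).
It functions as the subject of "testified", so the gap sits immediately after word 9 ("admitted").
Base order: The editor has insisted that every curator admitted that who testified abruptly quietly.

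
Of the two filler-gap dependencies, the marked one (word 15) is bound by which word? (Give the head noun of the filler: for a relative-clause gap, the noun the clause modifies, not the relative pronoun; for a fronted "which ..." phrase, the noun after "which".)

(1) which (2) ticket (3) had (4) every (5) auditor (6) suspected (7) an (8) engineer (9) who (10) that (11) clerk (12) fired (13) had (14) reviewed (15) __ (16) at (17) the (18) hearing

The marked gap is the direct object of "reviewed".
Its filler is the fronted wh-phrase "which ticket", at word 2.
(The other dependency links word 8 to a gap after word 12.)

2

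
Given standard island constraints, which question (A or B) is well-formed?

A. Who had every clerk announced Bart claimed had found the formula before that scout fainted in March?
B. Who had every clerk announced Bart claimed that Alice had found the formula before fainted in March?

A

In B, the wh-phrase is extracted from inside an adjunct island (introduced by "before"), which blocks movement.
In A, the extraction path crosses only that-complement boundaries, which are transparent.
So A is grammatical.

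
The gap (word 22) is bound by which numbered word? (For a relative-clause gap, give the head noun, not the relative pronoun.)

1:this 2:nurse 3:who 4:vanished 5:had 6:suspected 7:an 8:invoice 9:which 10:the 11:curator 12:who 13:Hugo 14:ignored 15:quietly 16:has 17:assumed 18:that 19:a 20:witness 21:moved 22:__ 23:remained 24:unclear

8

The gap at 22 is the object of "moved", inside a relative clause.
The relative pronoun is "which" (word 9); it is bound by the head noun immediately before it.
Its filler is the head noun "invoice", at word 8.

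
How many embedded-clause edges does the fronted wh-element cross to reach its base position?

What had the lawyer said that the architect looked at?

1

"what" is extracted from the PP object of "looked".
Boundaries crossed, outermost first: [that] — 1 in total.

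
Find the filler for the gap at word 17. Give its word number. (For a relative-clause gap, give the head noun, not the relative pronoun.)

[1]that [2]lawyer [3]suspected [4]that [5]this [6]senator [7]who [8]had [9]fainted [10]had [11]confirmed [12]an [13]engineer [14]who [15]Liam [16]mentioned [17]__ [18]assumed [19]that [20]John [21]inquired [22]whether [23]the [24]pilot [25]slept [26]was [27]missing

The gap at 17 is the subject of "assumed", inside a relative clause.
The relative pronoun is "who" (word 14); it is bound by the head noun immediately before it.
Its filler is the head noun "engineer", at word 13.

13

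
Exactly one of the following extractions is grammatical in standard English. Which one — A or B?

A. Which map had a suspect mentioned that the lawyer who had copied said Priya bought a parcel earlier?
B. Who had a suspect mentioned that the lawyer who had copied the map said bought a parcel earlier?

In A, the wh-phrase is extracted from inside a complex-NP island (relative clause) (introduced by "who"), which blocks movement.
In B, the extraction path crosses only that-complement boundaries, which are transparent.
So B is grammatical.

B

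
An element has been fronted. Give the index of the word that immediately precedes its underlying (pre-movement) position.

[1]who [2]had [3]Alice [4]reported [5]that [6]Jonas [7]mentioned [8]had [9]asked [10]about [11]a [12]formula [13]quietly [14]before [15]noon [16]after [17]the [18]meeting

7

The displaced element is "who" (word 1).
It is linked across 2 clause boundaries (that → Ø).
It functions as the subject of "asked", so the gap sits immediately after word 7 ("mentioned").
Base order: Alice had reported that Jonas mentioned that who had asked about a formula quietly before noon after the meeting.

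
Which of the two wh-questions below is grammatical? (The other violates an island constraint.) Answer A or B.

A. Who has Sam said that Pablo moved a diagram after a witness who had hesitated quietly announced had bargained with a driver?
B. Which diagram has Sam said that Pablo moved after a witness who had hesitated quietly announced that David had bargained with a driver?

B

In A, the wh-phrase is extracted from inside an adjunct island (introduced by "after"), which blocks movement.
In B, the extraction path crosses only that-complement boundaries, which are transparent.
So B is grammatical.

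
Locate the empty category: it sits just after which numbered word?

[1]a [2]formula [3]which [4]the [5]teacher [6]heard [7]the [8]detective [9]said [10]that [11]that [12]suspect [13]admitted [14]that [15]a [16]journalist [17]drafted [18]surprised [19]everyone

17

The displaced element is "a formula" (word 2).
It is linked across 3 clause boundaries (Ø → that → that).
It functions as the direct object of "drafted", so the gap sits immediately after word 17 ("drafted").
Base order: The teacher heard the detective said that that suspect admitted that a journalist drafted a formula.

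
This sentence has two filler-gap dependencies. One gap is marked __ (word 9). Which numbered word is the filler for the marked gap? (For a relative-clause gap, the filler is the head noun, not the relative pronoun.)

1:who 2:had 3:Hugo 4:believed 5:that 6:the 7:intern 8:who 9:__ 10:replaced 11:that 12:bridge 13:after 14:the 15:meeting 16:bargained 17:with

7

The marked gap is inside the relative clause, the subject of "replaced".
Its filler is the head noun "intern" (via "who"), at word 7.
(The other dependency links word 1 to a gap after word 17.)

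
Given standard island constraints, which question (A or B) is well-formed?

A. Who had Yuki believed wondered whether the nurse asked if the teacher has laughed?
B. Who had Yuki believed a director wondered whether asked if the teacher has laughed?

A

In B, the wh-phrase is extracted from inside a wh-island (introduced by "whether"), which blocks movement.
In A, the extraction path crosses only that-complement boundaries, which are transparent.
So A is grammatical.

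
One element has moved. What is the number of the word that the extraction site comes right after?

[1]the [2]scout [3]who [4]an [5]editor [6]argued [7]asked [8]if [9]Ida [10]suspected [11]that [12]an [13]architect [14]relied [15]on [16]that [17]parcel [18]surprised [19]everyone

The displaced element is "the scout" (word 2).
It is linked across 1 clause boundary (Ø).
It functions as the subject of "asked", so the gap sits immediately after word 6 ("argued").
Base order: An editor argued the scout asked if Ida suspected that an architect relied on that parcel.

6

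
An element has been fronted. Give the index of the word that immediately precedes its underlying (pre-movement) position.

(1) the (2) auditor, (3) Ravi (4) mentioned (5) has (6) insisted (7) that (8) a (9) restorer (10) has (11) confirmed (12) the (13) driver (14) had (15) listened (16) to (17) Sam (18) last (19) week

4

The displaced element is "the auditor" (word 2).
It is linked across 1 clause boundary (Ø).
It functions as the subject of "insisted", so the gap sits immediately after word 4 ("mentioned").
Base order: Ravi mentioned that the auditor has insisted that a restorer has confirmed the driver had listened to Sam last week.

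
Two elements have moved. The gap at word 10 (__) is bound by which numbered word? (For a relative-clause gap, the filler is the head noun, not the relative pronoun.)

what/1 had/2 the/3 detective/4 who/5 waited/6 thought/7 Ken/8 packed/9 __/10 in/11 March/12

1

The marked gap is the direct object of "packed".
Its filler is the fronted wh-phrase "what", at word 1.
(The other dependency links word 4 to a gap after word 5.)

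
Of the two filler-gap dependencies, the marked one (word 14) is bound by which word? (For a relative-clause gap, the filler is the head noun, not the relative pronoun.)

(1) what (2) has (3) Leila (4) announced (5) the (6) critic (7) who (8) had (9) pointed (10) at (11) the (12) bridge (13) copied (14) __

The marked gap is the direct object of "copied".
Its filler is the fronted wh-phrase "what", at word 1.
(The other dependency links word 6 to a gap after word 7.)

1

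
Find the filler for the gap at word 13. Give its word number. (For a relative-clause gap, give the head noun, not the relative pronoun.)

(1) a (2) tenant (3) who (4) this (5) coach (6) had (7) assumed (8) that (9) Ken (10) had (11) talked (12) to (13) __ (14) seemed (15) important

The gap at 13 is the prepositional object of "talked", inside a relative clause.
The relative pronoun is "who" (word 3); it is bound by the head noun immediately before it.
Its filler is the head noun "tenant", at word 2.

2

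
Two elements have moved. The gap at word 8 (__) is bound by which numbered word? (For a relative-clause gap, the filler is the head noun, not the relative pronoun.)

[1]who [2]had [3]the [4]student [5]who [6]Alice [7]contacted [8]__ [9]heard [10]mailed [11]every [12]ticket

4

The marked gap is inside the relative clause, the direct object of "contacted".
Its filler is the head noun "student" (via "who"), at word 4.
(The other dependency links word 1 to a gap after word 9.)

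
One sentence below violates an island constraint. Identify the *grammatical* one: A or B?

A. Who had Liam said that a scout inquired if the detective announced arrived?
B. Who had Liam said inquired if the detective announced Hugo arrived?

B

In A, the wh-phrase is extracted from inside a wh-island (introduced by "if"), which blocks movement.
In B, the extraction path crosses only that-complement boundaries, which are transparent.
So B is grammatical.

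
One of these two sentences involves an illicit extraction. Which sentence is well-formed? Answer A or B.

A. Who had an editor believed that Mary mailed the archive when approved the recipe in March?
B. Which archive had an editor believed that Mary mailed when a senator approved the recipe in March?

B

In A, the wh-phrase is extracted from inside an adjunct island (introduced by "when"), which blocks movement.
In B, the extraction path crosses only that-complement boundaries, which are transparent.
So B is grammatical.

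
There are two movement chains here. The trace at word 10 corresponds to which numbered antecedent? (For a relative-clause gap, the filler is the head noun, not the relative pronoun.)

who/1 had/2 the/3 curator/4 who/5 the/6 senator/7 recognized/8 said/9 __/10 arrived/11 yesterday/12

The marked gap is the subject of "arrived".
Its filler is the fronted wh-phrase "who", at word 1.
(The other dependency links word 4 to a gap after word 8.)

1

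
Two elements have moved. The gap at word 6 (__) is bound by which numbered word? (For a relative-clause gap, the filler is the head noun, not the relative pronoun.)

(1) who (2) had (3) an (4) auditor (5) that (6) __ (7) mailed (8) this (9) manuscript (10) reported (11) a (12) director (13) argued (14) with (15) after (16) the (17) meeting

4

The marked gap is inside the relative clause, the subject of "mailed".
Its filler is the head noun "auditor" (via "that"), at word 4.
(The other dependency links word 1 to a gap after word 14.)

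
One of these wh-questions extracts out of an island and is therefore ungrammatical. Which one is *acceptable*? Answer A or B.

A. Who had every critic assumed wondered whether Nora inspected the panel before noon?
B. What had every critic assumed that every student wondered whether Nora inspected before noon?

A

In B, the wh-phrase is extracted from inside a wh-island (introduced by "whether"), which blocks movement.
In A, the extraction path crosses only that-complement boundaries, which are transparent.
So A is grammatical.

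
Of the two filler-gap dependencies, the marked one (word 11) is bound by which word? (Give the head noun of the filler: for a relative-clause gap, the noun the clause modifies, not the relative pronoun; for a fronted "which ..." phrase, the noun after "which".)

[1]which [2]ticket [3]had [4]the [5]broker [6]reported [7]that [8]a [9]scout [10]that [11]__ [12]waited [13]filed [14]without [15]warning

The marked gap is inside the relative clause, the subject of "waited".
Its filler is the head noun "scout" (via "that"), at word 9.
(The other dependency links word 2 to a gap after word 13.)

9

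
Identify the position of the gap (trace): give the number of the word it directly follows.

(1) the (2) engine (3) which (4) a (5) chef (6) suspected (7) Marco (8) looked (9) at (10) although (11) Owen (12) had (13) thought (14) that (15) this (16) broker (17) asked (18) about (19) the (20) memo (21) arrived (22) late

9

The displaced element is "the engine" (word 2).
It is linked across 1 clause boundary (Ø).
It functions as the object of the preposition "at" of "looked", so the gap sits immediately after word 9 ("at").
Base order: A chef suspected Marco looked at the engine although Owen had thought that this broker asked about the memo.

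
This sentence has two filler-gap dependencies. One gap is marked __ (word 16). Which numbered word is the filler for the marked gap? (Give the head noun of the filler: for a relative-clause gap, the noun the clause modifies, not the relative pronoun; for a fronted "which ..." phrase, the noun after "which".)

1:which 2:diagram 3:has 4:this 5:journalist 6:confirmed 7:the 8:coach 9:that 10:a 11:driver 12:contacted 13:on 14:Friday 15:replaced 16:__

2

The marked gap is the direct object of "replaced".
Its filler is the fronted wh-phrase "which diagram", at word 2.
(The other dependency links word 8 to a gap after word 12.)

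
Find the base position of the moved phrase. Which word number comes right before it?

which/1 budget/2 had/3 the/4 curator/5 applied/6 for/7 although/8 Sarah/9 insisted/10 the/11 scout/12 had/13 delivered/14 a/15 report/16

The displaced element is "which budget" (word 2).
It functions as the object of the preposition "for" of "applied", so the gap sits immediately after word 7 ("for").
Base order: The curator had applied for which budget although Sarah insisted the scout had delivered a report.

7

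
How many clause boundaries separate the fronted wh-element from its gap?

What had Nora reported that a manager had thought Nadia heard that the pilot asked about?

3

"what" is extracted from the PP object of "asked".
Boundaries crossed, outermost first: [that], [Ø], [that] — 3 in total.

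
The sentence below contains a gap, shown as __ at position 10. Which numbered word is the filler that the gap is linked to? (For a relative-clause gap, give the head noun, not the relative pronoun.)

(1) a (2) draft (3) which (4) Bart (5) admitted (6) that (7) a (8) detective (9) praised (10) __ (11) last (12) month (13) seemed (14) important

The gap at 10 is the object of "praised", inside a relative clause.
The relative pronoun is "which" (word 3); it is bound by the head noun immediately before it.
Its filler is the head noun "draft", at word 2.

2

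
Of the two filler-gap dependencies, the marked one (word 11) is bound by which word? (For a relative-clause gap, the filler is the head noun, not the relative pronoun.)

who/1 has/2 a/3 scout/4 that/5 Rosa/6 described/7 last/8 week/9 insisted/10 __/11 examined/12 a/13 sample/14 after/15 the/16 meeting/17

The marked gap is the subject of "examined".
Its filler is the fronted wh-phrase "who", at word 1.
(The other dependency links word 4 to a gap after word 7.)

1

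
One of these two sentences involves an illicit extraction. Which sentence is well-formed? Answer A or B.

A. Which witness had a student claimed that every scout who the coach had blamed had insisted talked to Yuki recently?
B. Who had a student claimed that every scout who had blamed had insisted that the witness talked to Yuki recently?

In B, the wh-phrase is extracted from inside a complex-NP island (relative clause) (introduced by "who"), which blocks movement.
In A, the extraction path crosses only that-complement boundaries, which are transparent.
So A is grammatical.

A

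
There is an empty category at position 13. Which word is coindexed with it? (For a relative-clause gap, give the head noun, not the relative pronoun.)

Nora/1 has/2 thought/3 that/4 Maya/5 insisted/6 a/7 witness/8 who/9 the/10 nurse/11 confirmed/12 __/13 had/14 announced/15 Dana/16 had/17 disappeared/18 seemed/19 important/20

The gap at 13 is the subject of "announced", inside a relative clause.
The relative pronoun is "who" (word 9); it is bound by the head noun immediately before it.
Its filler is the head noun "witness", at word 8.

8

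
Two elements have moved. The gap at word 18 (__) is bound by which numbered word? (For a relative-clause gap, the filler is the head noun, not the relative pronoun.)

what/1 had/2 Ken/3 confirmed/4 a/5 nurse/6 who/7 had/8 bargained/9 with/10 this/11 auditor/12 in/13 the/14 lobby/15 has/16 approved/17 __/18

The marked gap is the direct object of "approved".
Its filler is the fronted wh-phrase "what", at word 1.
(The other dependency links word 6 to a gap after word 7.)

1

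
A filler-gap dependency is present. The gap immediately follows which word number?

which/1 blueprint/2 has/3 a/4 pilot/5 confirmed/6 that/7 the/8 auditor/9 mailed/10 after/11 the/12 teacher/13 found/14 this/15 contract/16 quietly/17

The displaced element is "which blueprint" (word 2).
It is linked across 1 clause boundary (that).
It functions as the direct object of "mailed", so the gap sits immediately after word 10 ("mailed").
Base order: A pilot has confirmed that the auditor mailed which blueprint after the teacher found this contract quietly.

10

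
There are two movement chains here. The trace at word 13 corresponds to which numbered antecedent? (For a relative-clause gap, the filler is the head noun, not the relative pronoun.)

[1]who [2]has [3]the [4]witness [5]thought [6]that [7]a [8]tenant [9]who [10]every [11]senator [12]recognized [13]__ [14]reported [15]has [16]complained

8

The marked gap is inside the relative clause, the direct object of "recognized".
Its filler is the head noun "tenant" (via "who"), at word 8.
(The other dependency links word 1 to a gap after word 14.)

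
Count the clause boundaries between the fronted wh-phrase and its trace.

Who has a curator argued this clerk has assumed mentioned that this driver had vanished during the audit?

2

"who" is extracted from the subject of "mentioned".
Boundaries crossed, outermost first: [Ø], [Ø] — 2 in total.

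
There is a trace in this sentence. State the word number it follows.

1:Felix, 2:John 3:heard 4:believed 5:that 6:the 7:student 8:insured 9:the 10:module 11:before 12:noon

The displaced element is "Felix" (word 1).
It is linked across 1 clause boundary (Ø).
It functions as the subject of "believed", so the gap sits immediately after word 3 ("heard").
Base order: John heard that Felix believed that the student insured the module before noon.

3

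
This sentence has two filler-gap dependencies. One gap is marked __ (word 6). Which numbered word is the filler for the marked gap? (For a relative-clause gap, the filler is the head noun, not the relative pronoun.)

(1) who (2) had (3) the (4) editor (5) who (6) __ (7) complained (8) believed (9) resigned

The marked gap is inside the relative clause, the subject of "complained".
Its filler is the head noun "editor" (via "who"), at word 4.
(The other dependency links word 1 to a gap after word 8.)

4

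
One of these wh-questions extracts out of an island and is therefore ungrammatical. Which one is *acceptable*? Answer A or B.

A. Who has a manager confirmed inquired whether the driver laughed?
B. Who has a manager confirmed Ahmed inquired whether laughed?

In B, the wh-phrase is extracted from inside a wh-island (introduced by "whether"), which blocks movement.
In A, the extraction path crosses only that-complement boundaries, which are transparent.
So A is grammatical.

A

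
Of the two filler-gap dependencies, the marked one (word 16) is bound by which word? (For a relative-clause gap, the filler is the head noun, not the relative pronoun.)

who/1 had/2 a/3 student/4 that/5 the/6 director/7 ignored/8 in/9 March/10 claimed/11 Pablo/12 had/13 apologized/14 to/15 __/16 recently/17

1

The marked gap is the object of the preposition "to" of "apologized".
Its filler is the fronted wh-phrase "who", at word 1.
(The other dependency links word 4 to a gap after word 8.)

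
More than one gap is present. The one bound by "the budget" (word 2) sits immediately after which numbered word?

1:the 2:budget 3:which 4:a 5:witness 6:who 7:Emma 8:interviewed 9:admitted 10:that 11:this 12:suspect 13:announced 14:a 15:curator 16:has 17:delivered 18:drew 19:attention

The displaced element is "the budget" (word 2).
It is linked across 2 clause boundaries (that → Ø).
It functions as the direct object of "delivered", so the gap sits immediately after word 17 ("delivered").
Base order: A witness who Emma interviewed admitted that this suspect announced a curator has delivered the budget.

17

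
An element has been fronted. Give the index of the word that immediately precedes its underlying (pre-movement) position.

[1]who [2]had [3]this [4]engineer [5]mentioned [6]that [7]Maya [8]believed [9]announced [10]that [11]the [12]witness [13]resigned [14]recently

8

The displaced element is "who" (word 1).
It is linked across 2 clause boundaries (that → Ø).
It functions as the subject of "announced", so the gap sits immediately after word 8 ("believed").
Base order: This engineer had mentioned that Maya believed who announced that the witness resigned recently.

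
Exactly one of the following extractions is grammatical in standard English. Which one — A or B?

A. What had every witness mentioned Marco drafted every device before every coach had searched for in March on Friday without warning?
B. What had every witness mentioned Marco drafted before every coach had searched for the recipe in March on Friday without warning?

B

In A, the wh-phrase is extracted from inside an adjunct island (introduced by "before"), which blocks movement.
In B, the extraction path crosses only that-complement boundaries, which are transparent.
So B is grammatical.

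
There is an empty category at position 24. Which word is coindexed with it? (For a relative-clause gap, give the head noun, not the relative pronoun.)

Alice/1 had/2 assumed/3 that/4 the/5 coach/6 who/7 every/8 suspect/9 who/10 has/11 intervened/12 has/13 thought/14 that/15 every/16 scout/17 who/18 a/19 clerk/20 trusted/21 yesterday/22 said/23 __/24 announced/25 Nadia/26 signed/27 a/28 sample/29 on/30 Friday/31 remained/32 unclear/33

6

The gap at 24 is the subject of "announced", inside a relative clause.
The relative pronoun is "who" (word 7); it is bound by the head noun immediately before it.
Its filler is the head noun "coach", at word 6.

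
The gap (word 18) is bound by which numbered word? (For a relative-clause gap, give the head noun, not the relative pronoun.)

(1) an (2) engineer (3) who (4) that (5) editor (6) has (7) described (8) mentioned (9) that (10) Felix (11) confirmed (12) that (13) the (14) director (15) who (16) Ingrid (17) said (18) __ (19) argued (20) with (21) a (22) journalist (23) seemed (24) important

The gap at 18 is the subject of "argued", inside a relative clause.
The relative pronoun is "who" (word 15); it is bound by the head noun immediately before it.
Its filler is the head noun "director", at word 14.

14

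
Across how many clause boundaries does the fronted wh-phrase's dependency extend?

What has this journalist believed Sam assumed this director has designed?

2

"what" is extracted from the object of "designed".
Boundaries crossed, outermost first: [Ø], [Ø] — 2 in total.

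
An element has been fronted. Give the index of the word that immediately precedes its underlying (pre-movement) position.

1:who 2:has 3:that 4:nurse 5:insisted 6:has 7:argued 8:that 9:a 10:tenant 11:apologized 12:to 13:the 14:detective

5

The displaced element is "who" (word 1).
It is linked across 1 clause boundary (Ø).
It functions as the subject of "argued", so the gap sits immediately after word 5 ("insisted").
Base order: That nurse has insisted that who has argued that a tenant apologized to the detective.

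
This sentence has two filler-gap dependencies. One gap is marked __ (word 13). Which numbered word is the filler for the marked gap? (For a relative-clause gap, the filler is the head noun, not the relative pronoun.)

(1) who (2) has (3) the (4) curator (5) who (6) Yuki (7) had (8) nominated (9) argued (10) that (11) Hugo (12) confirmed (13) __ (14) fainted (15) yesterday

The marked gap is the subject of "fainted".
Its filler is the fronted wh-phrase "who", at word 1.
(The other dependency links word 4 to a gap after word 8.)

1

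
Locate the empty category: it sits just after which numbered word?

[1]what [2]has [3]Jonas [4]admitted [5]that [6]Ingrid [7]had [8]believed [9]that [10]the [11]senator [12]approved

12

The displaced element is "what" (word 1).
It is linked across 2 clause boundaries (that → that).
It functions as the direct object of "approved", so the gap sits immediately after word 12 ("approved").
Base order: Jonas has admitted that Ingrid had believed that the senator approved what.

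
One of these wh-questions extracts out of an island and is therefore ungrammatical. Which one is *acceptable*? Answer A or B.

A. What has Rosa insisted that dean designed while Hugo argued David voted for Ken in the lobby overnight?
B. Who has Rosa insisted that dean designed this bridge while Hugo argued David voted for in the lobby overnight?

In B, the wh-phrase is extracted from inside an adjunct island (introduced by "while"), which blocks movement.
In A, the extraction path crosses only that-complement boundaries, which are transparent.
So A is grammatical.

A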